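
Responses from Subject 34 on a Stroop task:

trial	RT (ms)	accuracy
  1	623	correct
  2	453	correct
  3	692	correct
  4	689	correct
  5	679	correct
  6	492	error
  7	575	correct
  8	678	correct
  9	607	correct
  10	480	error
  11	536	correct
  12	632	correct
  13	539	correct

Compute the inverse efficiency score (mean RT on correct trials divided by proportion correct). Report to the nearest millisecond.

Correct trials (n=11): 623, 453, 692, 689, 679, 575, 678, 607, 536, 632, 539
Mean correct RT = 6703/11 = 609.3636 ms
Proportion correct = 11/13
IES = 609.3636 / (11/13) = 720.157 ms

720 ms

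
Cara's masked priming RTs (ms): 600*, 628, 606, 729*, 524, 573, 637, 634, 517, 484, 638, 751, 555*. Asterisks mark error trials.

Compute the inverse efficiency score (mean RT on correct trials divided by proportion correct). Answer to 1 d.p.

779.0 ms

Correct trials (n=10): 628, 606, 524, 573, 637, 634, 517, 484, 638, 751
Mean correct RT = 5992/10 = 599.2000 ms
Proportion correct = 10/13
IES = 599.2000 / (10/13) = 778.960 ms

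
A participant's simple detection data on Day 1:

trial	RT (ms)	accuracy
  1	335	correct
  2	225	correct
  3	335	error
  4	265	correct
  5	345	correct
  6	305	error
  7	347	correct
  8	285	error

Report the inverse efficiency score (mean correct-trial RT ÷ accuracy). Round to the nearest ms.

Correct trials (n=5): 335, 225, 265, 345, 347
Mean correct RT = 1517/5 = 303.4000 ms
Proportion correct = 5/8
IES = 303.4000 / (5/8) = 485.440 ms

485 ms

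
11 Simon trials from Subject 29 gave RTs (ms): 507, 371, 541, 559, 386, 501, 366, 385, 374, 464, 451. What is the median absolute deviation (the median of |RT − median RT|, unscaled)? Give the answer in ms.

Sorted: 366, 371, 374, 385, 386, 451, 464, 501, 507, 541, 559 → median = 451
|x − 451|: 56, 80, 90, 108, 65, 50, 85, 66, 77, 13, 0
Sorted deviations: 0, 13, 50, 56, 65, 66, 77, 80, 85, 90, 108 → MAD = 66

66 ms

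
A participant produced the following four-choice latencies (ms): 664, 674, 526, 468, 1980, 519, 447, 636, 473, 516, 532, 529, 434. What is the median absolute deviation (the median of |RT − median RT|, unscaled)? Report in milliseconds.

58 ms

Sorted: 434, 447, 468, 473, 516, 519, 526, 529, 532, 636, 664, 674, 1980 → median = 526
|x − 526|: 138, 148, 0, 58, 1454, 7, 79, 110, 53, 10, 6, 3, 92
Sorted deviations: 0, 3, 6, 7, 10, 53, 58, 79, 92, 110, 138, 148, 1454 → MAD = 58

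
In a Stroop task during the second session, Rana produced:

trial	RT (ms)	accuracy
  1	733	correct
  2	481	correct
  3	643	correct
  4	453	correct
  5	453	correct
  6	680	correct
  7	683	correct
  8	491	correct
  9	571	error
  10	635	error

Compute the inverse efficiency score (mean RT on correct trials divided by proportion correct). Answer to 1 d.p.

Correct trials (n=8): 733, 481, 643, 453, 453, 680, 683, 491
Mean correct RT = 4617/8 = 577.1250 ms
Proportion correct = 8/10
IES = 577.1250 / (8/10) = 721.406 ms

721.4 ms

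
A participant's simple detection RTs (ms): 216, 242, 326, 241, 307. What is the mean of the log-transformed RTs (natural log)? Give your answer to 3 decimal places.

5.573

ln(RT): 5.3753, 5.4889, 5.7869, 5.4848, 5.7268
Σ ln(RT) = 27.8628
Mean = 27.8628/5 = 5.57255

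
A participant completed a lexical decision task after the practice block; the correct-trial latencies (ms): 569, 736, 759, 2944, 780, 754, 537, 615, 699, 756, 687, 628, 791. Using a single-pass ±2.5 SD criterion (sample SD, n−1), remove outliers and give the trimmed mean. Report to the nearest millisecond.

693 ms

n = 13, ΣRT = 11255, M = 865.769
Σ(x−M)² = 4760122.31; s = √(4760122.31/12) = 629.823
Cutoffs: 865.769 ± 2.5·629.823 → [-708.8, 2440.3]
Outside: 2944 → excluded.
Retained (n=12): Σ = 8311, mean = 8311/12 = 692.583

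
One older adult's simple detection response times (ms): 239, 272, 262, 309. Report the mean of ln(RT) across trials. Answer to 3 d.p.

5.596

ln(RT): 5.4765, 5.6058, 5.5683, 5.7333
Σ ln(RT) = 22.3840
Mean = 22.3840/4 = 5.59599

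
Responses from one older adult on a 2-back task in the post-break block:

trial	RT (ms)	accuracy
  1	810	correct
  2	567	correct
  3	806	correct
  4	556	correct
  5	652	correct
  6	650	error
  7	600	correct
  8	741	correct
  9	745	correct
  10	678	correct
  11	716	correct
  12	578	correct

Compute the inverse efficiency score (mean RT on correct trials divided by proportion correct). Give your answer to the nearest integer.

739 ms

Correct trials (n=11): 810, 567, 806, 556, 652, 600, 741, 745, 678, 716, 578
Mean correct RT = 7449/11 = 677.1818 ms
Proportion correct = 11/12
IES = 677.1818 / (11/12) = 738.744 ms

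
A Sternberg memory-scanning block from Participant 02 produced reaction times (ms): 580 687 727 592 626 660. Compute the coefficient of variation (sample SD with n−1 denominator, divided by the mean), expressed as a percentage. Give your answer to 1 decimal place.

8.8%

n = 6, Σ = 3872, M = 645.3333
Σ(x−M)² = 16107.333; s = √(16107.333/5) = 56.7580
CV = 56.7580 / 645.3333 = 0.08795 = 8.795%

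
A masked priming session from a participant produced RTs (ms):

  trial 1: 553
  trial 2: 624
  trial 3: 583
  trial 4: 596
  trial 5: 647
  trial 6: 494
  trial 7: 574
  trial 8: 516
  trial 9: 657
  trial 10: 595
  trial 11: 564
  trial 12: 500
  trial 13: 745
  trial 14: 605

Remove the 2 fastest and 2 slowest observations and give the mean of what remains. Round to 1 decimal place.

585.7 ms

Sorted: 494, 500, 516, 553, 564, 574, 583, 595, 596, 605, 624, 647, 657, 745
Drop lowest 2 (494, 500) and highest 2 (657, 745)
Remaining (n=10): Σ = 5857, mean = 5857/10 = 585.700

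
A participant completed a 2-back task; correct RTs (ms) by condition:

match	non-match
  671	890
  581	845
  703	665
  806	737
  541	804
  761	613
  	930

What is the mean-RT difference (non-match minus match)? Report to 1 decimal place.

106.3 ms

M(match) = 4063/6 = 677.167
M(non-match) = 5484/7 = 783.429
Difference = 783.429 − 677.167 = 106.262 ms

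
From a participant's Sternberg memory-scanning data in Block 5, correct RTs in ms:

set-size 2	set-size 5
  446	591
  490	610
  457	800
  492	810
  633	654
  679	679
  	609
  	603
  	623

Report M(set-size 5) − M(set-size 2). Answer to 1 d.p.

131.5 ms

M(set-size 2) = 3197/6 = 532.833
M(set-size 5) = 5979/9 = 664.333
Difference = 664.333 − 532.833 = 131.500 ms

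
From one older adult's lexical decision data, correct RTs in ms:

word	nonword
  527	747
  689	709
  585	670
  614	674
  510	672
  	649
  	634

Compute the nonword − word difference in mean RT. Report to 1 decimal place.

M(word) = 2925/5 = 585.000
M(nonword) = 4755/7 = 679.286
Difference = 679.286 − 585.000 = 94.286 ms

94.3 ms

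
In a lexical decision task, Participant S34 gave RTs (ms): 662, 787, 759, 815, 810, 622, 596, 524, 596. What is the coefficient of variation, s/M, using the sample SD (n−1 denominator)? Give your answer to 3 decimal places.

n = 9, Σ = 6171, M = 685.6667
Σ(x−M)² = 94662.000; s = √(94662.000/8) = 108.7784
CV = 108.7784 / 685.6667 = 0.15865

0.159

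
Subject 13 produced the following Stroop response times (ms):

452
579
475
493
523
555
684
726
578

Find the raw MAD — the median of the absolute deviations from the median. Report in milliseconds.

62 ms

Sorted: 452, 475, 493, 523, 555, 578, 579, 684, 726 → median = 555
|x − 555|: 103, 24, 80, 62, 32, 0, 129, 171, 23
Sorted deviations: 0, 23, 24, 32, 62, 80, 103, 129, 171 → MAD = 62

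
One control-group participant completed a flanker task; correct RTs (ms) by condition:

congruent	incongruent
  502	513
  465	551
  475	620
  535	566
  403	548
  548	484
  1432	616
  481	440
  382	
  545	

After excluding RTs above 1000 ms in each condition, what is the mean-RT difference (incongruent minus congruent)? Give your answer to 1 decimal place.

congruent: exclude 1432
M(congruent) = 4336/9 = 481.778
M(incongruent) = 4338/8 = 542.250
Difference = 542.250 − 481.778 = 60.472 ms

60.5 ms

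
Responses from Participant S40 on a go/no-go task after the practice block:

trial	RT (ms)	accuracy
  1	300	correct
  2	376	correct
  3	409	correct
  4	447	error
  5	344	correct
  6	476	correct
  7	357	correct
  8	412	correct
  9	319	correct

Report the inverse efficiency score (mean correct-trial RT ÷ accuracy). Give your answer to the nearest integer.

Correct trials (n=8): 300, 376, 409, 344, 476, 357, 412, 319
Mean correct RT = 2993/8 = 374.1250 ms
Proportion correct = 8/9
IES = 374.1250 / (8/9) = 420.891 ms

421 ms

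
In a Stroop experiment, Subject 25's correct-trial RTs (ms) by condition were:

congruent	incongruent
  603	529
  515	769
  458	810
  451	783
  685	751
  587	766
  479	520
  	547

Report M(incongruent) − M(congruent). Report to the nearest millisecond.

M(congruent) = 3778/7 = 539.714
M(incongruent) = 5475/8 = 684.375
Difference = 684.375 − 539.714 = 144.661 ms

145 ms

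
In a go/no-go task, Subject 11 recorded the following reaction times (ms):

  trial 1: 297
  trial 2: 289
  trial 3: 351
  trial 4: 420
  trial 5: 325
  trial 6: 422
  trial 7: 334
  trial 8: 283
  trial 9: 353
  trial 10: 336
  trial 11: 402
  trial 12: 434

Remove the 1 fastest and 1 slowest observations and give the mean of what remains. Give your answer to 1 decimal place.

Sorted: 283, 289, 297, 325, 334, 336, 351, 353, 402, 420, 422, 434
Drop lowest 1 (283) and highest 1 (434)
Remaining (n=10): Σ = 3529, mean = 3529/10 = 352.900

352.9 ms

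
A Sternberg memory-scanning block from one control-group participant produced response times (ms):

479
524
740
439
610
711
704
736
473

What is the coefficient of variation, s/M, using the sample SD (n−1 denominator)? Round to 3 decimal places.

n = 9, Σ = 5416, M = 601.7778
Σ(x−M)² = 123771.556; s = √(123771.556/8) = 124.3843
CV = 124.3843 / 601.7778 = 0.20669

0.207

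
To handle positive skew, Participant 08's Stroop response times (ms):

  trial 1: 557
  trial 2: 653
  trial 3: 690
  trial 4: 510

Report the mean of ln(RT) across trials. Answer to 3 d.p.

6.394

ln(RT): 6.3226, 6.4816, 6.5367, 6.2344
Σ ln(RT) = 25.5752
Mean = 25.5752/4 = 6.39381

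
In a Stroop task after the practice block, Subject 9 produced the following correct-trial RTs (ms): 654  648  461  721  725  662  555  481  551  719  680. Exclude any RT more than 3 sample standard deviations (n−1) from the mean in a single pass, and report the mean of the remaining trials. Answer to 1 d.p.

n = 11, ΣRT = 6857, M = 623.364
Σ(x−M)² = 91794.55; s = √(91794.55/10) = 95.809
Cutoffs: 623.364 ± 3·95.809 → [335.9, 910.8]
No RTs fall outside the cutoffs; all 11 retained. Mean = 6857/11 = 623.364

623.4 ms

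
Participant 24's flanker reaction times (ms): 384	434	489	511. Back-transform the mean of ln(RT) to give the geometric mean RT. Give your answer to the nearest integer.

ln(RT): 5.9506, 6.0730, 6.1924, 6.2364
Mean ln(RT) = 24.4524/4 = 6.11310
Geometric mean = exp(6.11310) = 451.74 ms

452 ms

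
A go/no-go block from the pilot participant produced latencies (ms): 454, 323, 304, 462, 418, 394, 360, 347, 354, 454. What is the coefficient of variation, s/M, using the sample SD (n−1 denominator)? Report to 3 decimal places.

n = 10, Σ = 3870, M = 387.0000
Σ(x−M)² = 30016.000; s = √(30016.000/9) = 57.7504
CV = 57.7504 / 387.0000 = 0.14923

0.149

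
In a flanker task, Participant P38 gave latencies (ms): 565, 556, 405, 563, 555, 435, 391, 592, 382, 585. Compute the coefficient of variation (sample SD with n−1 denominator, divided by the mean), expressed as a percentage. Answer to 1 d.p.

17.4%

n = 10, Σ = 5029, M = 502.9000
Σ(x−M)² = 69014.900; s = √(69014.900/9) = 87.5690
CV = 87.5690 / 502.9000 = 0.17413 = 17.413%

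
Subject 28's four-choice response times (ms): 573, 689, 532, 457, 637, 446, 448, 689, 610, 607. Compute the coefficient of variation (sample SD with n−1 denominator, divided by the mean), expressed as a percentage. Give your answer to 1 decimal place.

n = 10, Σ = 5688, M = 568.8000
Σ(x−M)² = 80247.600; s = √(80247.600/9) = 94.4267
CV = 94.4267 / 568.8000 = 0.16601 = 16.601%

16.6%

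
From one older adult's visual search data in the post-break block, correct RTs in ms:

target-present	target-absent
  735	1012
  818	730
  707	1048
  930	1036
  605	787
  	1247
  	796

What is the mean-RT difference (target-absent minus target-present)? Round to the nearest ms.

192 ms

M(target-present) = 3795/5 = 759.000
M(target-absent) = 6656/7 = 950.857
Difference = 950.857 − 759.000 = 191.857 ms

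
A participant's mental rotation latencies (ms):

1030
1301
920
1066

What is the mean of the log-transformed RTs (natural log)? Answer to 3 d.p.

6.976

ln(RT): 6.9373, 7.1709, 6.8244, 6.9717
Σ ln(RT) = 27.9042
Mean = 27.9042/4 = 6.97606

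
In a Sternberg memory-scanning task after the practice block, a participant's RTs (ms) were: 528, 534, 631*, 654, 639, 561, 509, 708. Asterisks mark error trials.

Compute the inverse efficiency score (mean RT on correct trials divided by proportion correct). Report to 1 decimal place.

Correct trials (n=7): 528, 534, 654, 639, 561, 509, 708
Mean correct RT = 4133/7 = 590.4286 ms
Proportion correct = 7/8
IES = 590.4286 / (7/8) = 674.776 ms

674.8 ms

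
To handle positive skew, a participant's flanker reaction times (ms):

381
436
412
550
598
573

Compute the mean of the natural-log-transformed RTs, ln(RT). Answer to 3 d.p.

6.183

ln(RT): 5.9428, 6.0776, 6.0210, 6.3099, 6.3936, 6.3509
Σ ln(RT) = 37.0959
Mean = 37.0959/6 = 6.18264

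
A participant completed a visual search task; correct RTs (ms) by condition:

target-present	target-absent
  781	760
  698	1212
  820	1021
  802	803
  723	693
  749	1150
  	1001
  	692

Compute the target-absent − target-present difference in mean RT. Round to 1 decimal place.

154.3 ms

M(target-present) = 4573/6 = 762.167
M(target-absent) = 7332/8 = 916.500
Difference = 916.500 − 762.167 = 154.333 ms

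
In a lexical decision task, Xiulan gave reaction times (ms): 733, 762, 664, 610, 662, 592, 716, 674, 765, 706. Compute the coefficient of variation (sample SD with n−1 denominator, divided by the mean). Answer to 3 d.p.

0.086

n = 10, Σ = 6884, M = 688.4000
Σ(x−M)² = 31284.400; s = √(31284.400/9) = 58.9580
CV = 58.9580 / 688.4000 = 0.08564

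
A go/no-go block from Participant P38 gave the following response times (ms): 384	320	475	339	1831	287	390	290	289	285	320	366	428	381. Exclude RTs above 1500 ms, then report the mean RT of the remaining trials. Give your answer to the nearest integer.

350 ms

Excluded: 1831
Retained (n=13): Σ = 4554
Mean = 4554/13 = 350.3077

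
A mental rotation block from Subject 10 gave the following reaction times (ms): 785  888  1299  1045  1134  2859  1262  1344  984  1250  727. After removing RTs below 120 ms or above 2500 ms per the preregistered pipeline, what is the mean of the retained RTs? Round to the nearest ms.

1072 ms

Excluded: 2859
Retained (n=10): Σ = 10718
Mean = 10718/10 = 1071.8000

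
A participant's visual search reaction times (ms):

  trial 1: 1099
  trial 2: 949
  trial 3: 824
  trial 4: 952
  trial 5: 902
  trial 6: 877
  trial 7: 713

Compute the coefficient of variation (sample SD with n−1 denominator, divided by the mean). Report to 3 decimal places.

0.133

n = 7, Σ = 6316, M = 902.2857
Σ(x−M)² = 85947.429; s = √(85947.429/6) = 119.6853
CV = 119.6853 / 902.2857 = 0.13265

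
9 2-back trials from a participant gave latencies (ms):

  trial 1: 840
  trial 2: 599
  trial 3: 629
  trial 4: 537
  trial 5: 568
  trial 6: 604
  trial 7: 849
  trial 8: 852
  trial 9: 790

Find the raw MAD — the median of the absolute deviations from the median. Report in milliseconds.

Sorted: 537, 568, 599, 604, 629, 790, 840, 849, 852 → median = 629
|x − 629|: 211, 30, 0, 92, 61, 25, 220, 223, 161
Sorted deviations: 0, 25, 30, 61, 92, 161, 211, 220, 223 → MAD = 92

92 ms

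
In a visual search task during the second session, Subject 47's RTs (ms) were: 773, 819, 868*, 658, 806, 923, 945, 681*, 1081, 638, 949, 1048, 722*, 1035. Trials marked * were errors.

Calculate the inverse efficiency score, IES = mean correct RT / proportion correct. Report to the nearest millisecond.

Correct trials (n=11): 773, 819, 658, 806, 923, 945, 1081, 638, 949, 1048, 1035
Mean correct RT = 9675/11 = 879.5455 ms
Proportion correct = 11/14
IES = 879.5455 / (11/14) = 1119.421 ms

1119 ms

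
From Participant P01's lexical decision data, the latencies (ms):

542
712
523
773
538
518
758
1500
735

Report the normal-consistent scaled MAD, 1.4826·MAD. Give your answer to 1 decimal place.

252.0 ms

Sorted: 518, 523, 538, 542, 712, 735, 758, 773, 1500 → median = 712
|x − 712| sorted: 0, 23, 46, 61, 170, 174, 189, 194, 788 → MAD = 170
Robust SD ≈ 1.4826 × 170 = 252.042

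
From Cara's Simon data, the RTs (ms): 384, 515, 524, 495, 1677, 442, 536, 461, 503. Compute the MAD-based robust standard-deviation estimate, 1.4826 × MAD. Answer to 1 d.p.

48.9 ms

Sorted: 384, 442, 461, 495, 503, 515, 524, 536, 1677 → median = 503
|x − 503| sorted: 0, 8, 12, 21, 33, 42, 61, 119, 1174 → MAD = 33
Robust SD ≈ 1.4826 × 33 = 48.926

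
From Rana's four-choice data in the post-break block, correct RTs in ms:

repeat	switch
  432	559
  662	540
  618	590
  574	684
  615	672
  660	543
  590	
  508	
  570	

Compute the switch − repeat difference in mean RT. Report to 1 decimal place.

17.0 ms

M(repeat) = 5229/9 = 581.000
M(switch) = 3588/6 = 598.000
Difference = 598.000 − 581.000 = 17.000 ms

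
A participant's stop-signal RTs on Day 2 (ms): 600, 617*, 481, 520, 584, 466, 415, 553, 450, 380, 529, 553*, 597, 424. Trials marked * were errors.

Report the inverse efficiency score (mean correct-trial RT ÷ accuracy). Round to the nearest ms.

583 ms

Correct trials (n=12): 600, 481, 520, 584, 466, 415, 553, 450, 380, 529, 597, 424
Mean correct RT = 5999/12 = 499.9167 ms
Proportion correct = 12/14
IES = 499.9167 / (12/14) = 583.236 ms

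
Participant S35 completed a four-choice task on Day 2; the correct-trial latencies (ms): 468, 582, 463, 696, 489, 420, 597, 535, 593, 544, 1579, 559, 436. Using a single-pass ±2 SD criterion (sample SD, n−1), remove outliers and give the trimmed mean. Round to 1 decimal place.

n = 13, ΣRT = 7961, M = 612.385
Σ(x−M)² = 1082897.08; s = √(1082897.08/12) = 300.402
Cutoffs: 612.385 ± 2·300.402 → [11.6, 1213.2]
Outside: 1579 → excluded.
Retained (n=12): Σ = 6382, mean = 6382/12 = 531.833

531.8 ms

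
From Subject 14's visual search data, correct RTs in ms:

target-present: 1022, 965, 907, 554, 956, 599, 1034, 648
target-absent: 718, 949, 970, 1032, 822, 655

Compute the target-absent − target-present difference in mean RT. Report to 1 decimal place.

22.0 ms

M(target-present) = 6685/8 = 835.625
M(target-absent) = 5146/6 = 857.667
Difference = 857.667 − 835.625 = 22.042 ms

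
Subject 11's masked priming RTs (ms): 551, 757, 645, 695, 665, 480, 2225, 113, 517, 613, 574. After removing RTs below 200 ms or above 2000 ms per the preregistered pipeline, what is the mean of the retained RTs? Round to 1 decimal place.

Excluded: 113, 2225
Retained (n=9): Σ = 5497
Mean = 5497/9 = 610.7778

610.8 ms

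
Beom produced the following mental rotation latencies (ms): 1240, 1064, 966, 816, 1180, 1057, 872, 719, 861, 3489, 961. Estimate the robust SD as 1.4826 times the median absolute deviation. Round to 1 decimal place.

155.7 ms

Sorted: 719, 816, 861, 872, 961, 966, 1057, 1064, 1180, 1240, 3489 → median = 966
|x − 966| sorted: 0, 5, 91, 94, 98, 105, 150, 214, 247, 274, 2523 → MAD = 105
Robust SD ≈ 1.4826 × 105 = 155.673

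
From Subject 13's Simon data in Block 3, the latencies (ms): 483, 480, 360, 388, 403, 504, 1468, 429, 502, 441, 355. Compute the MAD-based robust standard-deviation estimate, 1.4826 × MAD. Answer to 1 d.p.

Sorted: 355, 360, 388, 403, 429, 441, 480, 483, 502, 504, 1468 → median = 441
|x − 441| sorted: 0, 12, 38, 39, 42, 53, 61, 63, 81, 86, 1027 → MAD = 53
Robust SD ≈ 1.4826 × 53 = 78.578

78.6 ms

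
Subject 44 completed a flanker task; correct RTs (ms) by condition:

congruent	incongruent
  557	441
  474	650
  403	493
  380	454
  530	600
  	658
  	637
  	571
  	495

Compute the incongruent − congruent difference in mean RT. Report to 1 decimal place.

M(congruent) = 2344/5 = 468.800
M(incongruent) = 4999/9 = 555.444
Difference = 555.444 − 468.800 = 86.644 ms

86.6 ms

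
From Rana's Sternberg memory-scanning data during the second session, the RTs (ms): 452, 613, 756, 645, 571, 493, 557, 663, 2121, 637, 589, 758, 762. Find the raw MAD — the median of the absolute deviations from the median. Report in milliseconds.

80 ms

Sorted: 452, 493, 557, 571, 589, 613, 637, 645, 663, 756, 758, 762, 2121 → median = 637
|x − 637|: 185, 24, 119, 8, 66, 144, 80, 26, 1484, 0, 48, 121, 125
Sorted deviations: 0, 8, 24, 26, 48, 66, 80, 119, 121, 125, 144, 185, 1484 → MAD = 80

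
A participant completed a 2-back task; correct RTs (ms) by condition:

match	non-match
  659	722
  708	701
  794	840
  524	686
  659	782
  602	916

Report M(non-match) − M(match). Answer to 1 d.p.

116.8 ms

M(match) = 3946/6 = 657.667
M(non-match) = 4647/6 = 774.500
Difference = 774.500 − 657.667 = 116.833 ms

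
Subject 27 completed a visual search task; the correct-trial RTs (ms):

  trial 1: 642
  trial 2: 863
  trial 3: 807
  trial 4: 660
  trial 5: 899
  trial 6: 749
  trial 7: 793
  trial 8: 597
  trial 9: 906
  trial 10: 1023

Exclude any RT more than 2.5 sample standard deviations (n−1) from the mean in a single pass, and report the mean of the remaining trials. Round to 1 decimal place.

n = 10, ΣRT = 7939, M = 793.900
Σ(x−M)² = 162834.90; s = √(162834.90/9) = 134.509
Cutoffs: 793.900 ± 2.5·134.509 → [457.6, 1130.2]
No RTs fall outside the cutoffs; all 10 retained. Mean = 7939/10 = 793.900

793.9 ms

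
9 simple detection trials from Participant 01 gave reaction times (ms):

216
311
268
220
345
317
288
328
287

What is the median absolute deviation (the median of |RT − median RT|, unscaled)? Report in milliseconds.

29 ms

Sorted: 216, 220, 268, 287, 288, 311, 317, 328, 345 → median = 288
|x − 288|: 72, 23, 20, 68, 57, 29, 0, 40, 1
Sorted deviations: 0, 1, 20, 23, 29, 40, 57, 68, 72 → MAD = 29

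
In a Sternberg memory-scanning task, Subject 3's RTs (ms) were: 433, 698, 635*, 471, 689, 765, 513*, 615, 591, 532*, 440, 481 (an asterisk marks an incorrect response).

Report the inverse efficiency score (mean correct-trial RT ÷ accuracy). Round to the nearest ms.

768 ms

Correct trials (n=9): 433, 698, 471, 689, 765, 615, 591, 440, 481
Mean correct RT = 5183/9 = 575.8889 ms
Proportion correct = 9/12
IES = 575.8889 / (9/12) = 767.852 ms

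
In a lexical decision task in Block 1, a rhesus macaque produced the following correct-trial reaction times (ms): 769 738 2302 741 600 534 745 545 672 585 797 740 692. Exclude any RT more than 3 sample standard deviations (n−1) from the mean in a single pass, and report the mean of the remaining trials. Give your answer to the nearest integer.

680 ms

n = 13, ΣRT = 10460, M = 804.615
Σ(x−M)² = 2520701.08; s = √(2520701.08/12) = 458.321
Cutoffs: 804.615 ± 3·458.321 → [-570.3, 2179.6]
Outside: 2302 → excluded.
Retained (n=12): Σ = 8158, mean = 8158/12 = 679.833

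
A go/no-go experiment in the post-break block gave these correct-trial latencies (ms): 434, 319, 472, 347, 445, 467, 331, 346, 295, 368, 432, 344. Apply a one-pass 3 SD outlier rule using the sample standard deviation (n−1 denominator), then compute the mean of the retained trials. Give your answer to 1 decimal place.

n = 12, ΣRT = 4600, M = 383.333
Σ(x−M)² = 42776.67; s = √(42776.67/11) = 62.360
Cutoffs: 383.333 ± 3·62.360 → [196.3, 570.4]
No RTs fall outside the cutoffs; all 12 retained. Mean = 4600/12 = 383.333

383.3 ms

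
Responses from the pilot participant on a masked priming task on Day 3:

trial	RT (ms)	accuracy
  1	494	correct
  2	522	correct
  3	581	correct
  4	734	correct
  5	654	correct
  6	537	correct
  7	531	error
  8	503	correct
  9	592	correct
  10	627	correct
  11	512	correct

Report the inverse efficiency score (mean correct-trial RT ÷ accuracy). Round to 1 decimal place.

633.2 ms

Correct trials (n=10): 494, 522, 581, 734, 654, 537, 503, 592, 627, 512
Mean correct RT = 5756/10 = 575.6000 ms
Proportion correct = 10/11
IES = 575.6000 / (10/11) = 633.160 ms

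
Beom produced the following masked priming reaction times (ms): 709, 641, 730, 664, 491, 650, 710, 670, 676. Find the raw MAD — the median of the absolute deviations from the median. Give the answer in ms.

29 ms

Sorted: 491, 641, 650, 664, 670, 676, 709, 710, 730 → median = 670
|x − 670|: 39, 29, 60, 6, 179, 20, 40, 0, 6
Sorted deviations: 0, 6, 6, 20, 29, 39, 40, 60, 179 → MAD = 29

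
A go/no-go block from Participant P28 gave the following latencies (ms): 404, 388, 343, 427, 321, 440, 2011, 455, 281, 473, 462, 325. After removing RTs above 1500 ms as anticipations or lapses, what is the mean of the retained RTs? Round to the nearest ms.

Excluded: 2011
Retained (n=11): Σ = 4319
Mean = 4319/11 = 392.6364

393 ms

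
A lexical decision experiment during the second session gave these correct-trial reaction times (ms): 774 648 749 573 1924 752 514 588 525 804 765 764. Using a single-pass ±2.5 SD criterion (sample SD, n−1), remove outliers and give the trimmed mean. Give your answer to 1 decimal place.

n = 12, ΣRT = 9380, M = 781.667
Σ(x−M)² = 1544458.67; s = √(1544458.67/11) = 374.707
Cutoffs: 781.667 ± 2.5·374.707 → [-155.1, 1718.4]
Outside: 1924 → excluded.
Retained (n=11): Σ = 7456, mean = 7456/11 = 677.818

677.8 ms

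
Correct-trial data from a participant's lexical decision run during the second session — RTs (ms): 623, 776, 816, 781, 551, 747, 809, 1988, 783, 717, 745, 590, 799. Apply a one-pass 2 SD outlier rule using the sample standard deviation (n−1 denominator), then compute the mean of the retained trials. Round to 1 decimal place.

n = 13, ΣRT = 10725, M = 825.000
Σ(x−M)² = 1554936.00; s = √(1554936.00/12) = 359.969
Cutoffs: 825.000 ± 2·359.969 → [105.1, 1544.9]
Outside: 1988 → excluded.
Retained (n=12): Σ = 8737, mean = 8737/12 = 728.083

728.1 ms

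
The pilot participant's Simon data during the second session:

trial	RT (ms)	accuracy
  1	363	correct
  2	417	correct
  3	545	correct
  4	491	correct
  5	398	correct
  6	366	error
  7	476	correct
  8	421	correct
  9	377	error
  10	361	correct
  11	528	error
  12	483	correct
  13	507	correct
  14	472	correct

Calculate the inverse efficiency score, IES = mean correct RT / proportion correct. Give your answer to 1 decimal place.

570.9 ms

Correct trials (n=11): 363, 417, 545, 491, 398, 476, 421, 361, 483, 507, 472
Mean correct RT = 4934/11 = 448.5455 ms
Proportion correct = 11/14
IES = 448.5455 / (11/14) = 570.876 ms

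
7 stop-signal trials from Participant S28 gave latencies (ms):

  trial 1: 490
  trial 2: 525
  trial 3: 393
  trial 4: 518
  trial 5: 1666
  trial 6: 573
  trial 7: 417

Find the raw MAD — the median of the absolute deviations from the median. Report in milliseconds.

55 ms

Sorted: 393, 417, 490, 518, 525, 573, 1666 → median = 518
|x − 518|: 28, 7, 125, 0, 1148, 55, 101
Sorted deviations: 0, 7, 28, 55, 101, 125, 1148 → MAD = 55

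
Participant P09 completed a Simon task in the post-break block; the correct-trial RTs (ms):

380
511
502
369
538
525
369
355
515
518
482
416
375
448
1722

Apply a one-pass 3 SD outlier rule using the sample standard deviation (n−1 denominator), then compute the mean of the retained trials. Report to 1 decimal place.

n = 15, ΣRT = 8025, M = 535.000
Σ(x−M)² = 1573108.00; s = √(1573108.00/14) = 335.209
Cutoffs: 535.000 ± 3·335.209 → [-470.6, 1540.6]
Outside: 1722 → excluded.
Retained (n=14): Σ = 6303, mean = 6303/14 = 450.214

450.2 ms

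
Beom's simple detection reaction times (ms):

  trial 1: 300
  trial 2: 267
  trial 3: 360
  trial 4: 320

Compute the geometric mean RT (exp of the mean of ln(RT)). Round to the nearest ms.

ln(RT): 5.7038, 5.5872, 5.8861, 5.7683
Mean ln(RT) = 22.9455/4 = 5.73636
Geometric mean = exp(5.73636) = 309.94 ms

310 ms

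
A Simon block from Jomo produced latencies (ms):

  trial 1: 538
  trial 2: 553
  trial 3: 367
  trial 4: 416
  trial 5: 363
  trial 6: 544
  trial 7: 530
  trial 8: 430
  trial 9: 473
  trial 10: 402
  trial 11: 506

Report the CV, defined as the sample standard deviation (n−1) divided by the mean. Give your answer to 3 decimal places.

n = 11, Σ = 5122, M = 465.6364
Σ(x−M)² = 52882.545; s = √(52882.545/10) = 72.7204
CV = 72.7204 / 465.6364 = 0.15617

0.156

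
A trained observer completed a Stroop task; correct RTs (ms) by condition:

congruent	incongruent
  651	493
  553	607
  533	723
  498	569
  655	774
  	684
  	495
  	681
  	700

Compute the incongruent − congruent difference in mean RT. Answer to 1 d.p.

M(congruent) = 2890/5 = 578.000
M(incongruent) = 5726/9 = 636.222
Difference = 636.222 − 578.000 = 58.222 ms

58.2 ms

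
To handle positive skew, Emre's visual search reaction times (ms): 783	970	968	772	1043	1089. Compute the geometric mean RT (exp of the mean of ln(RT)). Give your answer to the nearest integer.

ln(RT): 6.6631, 6.8773, 6.8752, 6.6490, 6.9499, 6.9930
Mean ln(RT) = 41.0075/6 = 6.83459
Geometric mean = exp(6.83459) = 929.44 ms

929 ms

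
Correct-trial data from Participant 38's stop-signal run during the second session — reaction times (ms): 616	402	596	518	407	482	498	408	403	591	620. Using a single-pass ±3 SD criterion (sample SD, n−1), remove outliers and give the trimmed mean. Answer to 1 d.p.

503.7 ms

n = 11, ΣRT = 5541, M = 503.727
Σ(x−M)² = 81978.18; s = √(81978.18/10) = 90.542
Cutoffs: 503.727 ± 3·90.542 → [232.1, 775.4]
No RTs fall outside the cutoffs; all 11 retained. Mean = 5541/11 = 503.727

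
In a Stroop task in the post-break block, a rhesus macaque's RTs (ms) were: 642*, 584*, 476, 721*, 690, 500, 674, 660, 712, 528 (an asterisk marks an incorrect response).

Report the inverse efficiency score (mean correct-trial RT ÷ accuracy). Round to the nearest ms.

865 ms

Correct trials (n=7): 476, 690, 500, 674, 660, 712, 528
Mean correct RT = 4240/7 = 605.7143 ms
Proportion correct = 7/10
IES = 605.7143 / (7/10) = 865.306 ms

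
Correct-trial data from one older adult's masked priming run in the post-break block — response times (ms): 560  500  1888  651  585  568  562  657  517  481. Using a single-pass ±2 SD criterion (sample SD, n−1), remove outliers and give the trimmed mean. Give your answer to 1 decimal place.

564.6 ms

n = 10, ΣRT = 6969, M = 696.900
Σ(x−M)² = 1606240.90; s = √(1606240.90/9) = 422.459
Cutoffs: 696.900 ± 2·422.459 → [-148.0, 1541.8]
Outside: 1888 → excluded.
Retained (n=9): Σ = 5081, mean = 5081/9 = 564.556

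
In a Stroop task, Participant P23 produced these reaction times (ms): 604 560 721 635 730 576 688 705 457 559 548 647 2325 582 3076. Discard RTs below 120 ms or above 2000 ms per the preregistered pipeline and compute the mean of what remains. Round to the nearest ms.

616 ms

Excluded: 2325, 3076
Retained (n=13): Σ = 8012
Mean = 8012/13 = 616.3077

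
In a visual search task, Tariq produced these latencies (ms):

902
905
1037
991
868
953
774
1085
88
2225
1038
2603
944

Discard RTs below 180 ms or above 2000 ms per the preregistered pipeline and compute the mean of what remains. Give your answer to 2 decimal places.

Excluded: 88, 2225, 2603
Retained (n=10): Σ = 9497
Mean = 9497/10 = 949.7000

949.70 ms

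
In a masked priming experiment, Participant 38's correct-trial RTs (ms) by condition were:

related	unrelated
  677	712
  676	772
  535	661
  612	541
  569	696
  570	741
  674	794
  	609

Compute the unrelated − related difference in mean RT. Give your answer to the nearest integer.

M(related) = 4313/7 = 616.143
M(unrelated) = 5526/8 = 690.750
Difference = 690.750 − 616.143 = 74.607 ms

75 ms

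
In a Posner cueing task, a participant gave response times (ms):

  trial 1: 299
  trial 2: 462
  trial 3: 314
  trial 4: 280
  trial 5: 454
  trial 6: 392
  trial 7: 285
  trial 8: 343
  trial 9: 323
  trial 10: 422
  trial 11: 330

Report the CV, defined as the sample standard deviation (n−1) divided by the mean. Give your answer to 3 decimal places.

0.187

n = 11, Σ = 3904, M = 354.9091
Σ(x−M)² = 44242.909; s = √(44242.909/10) = 66.5153
CV = 66.5153 / 354.9091 = 0.18742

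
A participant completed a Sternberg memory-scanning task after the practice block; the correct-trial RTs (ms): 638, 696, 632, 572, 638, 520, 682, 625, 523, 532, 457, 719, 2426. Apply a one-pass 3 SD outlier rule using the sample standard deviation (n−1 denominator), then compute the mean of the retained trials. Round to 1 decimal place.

602.8 ms

n = 13, ΣRT = 9660, M = 743.077
Σ(x−M)² = 3140976.92; s = √(3140976.92/12) = 511.613
Cutoffs: 743.077 ± 3·511.613 → [-791.8, 2277.9]
Outside: 2426 → excluded.
Retained (n=12): Σ = 7234, mean = 7234/12 = 602.833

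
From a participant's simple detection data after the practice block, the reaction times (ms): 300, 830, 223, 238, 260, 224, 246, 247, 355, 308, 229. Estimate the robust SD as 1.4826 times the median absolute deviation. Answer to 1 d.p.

Sorted: 223, 224, 229, 238, 246, 247, 260, 300, 308, 355, 830 → median = 247
|x − 247| sorted: 0, 1, 9, 13, 18, 23, 24, 53, 61, 108, 583 → MAD = 23
Robust SD ≈ 1.4826 × 23 = 34.100

34.1 ms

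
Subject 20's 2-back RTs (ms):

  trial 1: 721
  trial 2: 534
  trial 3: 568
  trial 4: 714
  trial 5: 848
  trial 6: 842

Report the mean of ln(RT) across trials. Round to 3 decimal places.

6.542

ln(RT): 6.5806, 6.2804, 6.3421, 6.5709, 6.7429, 6.7358
Σ ln(RT) = 39.2527
Mean = 39.2527/6 = 6.54212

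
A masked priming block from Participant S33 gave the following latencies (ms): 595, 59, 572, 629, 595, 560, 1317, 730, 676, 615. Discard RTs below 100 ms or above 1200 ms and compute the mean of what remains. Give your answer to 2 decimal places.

621.50 ms

Excluded: 59, 1317
Retained (n=8): Σ = 4972
Mean = 4972/8 = 621.5000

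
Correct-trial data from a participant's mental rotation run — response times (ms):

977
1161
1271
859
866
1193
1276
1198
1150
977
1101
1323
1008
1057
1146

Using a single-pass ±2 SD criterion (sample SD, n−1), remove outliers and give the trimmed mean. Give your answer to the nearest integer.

n = 15, ΣRT = 16563, M = 1104.200
Σ(x−M)² = 289680.40; s = √(289680.40/14) = 143.845
Cutoffs: 1104.200 ± 2·143.845 → [816.5, 1391.9]
No RTs fall outside the cutoffs; all 15 retained. Mean = 16563/15 = 1104.200

1104 ms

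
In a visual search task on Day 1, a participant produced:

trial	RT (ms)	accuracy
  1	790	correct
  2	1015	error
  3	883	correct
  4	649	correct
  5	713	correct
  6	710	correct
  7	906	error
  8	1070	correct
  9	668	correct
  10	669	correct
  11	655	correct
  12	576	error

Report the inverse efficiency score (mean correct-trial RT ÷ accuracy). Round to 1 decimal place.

1008.4 ms

Correct trials (n=9): 790, 883, 649, 713, 710, 1070, 668, 669, 655
Mean correct RT = 6807/9 = 756.3333 ms
Proportion correct = 9/12
IES = 756.3333 / (9/12) = 1008.444 ms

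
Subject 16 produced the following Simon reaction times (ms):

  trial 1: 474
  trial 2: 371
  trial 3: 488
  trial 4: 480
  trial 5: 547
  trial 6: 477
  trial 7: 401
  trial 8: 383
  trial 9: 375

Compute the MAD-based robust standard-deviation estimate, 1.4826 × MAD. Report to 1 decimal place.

Sorted: 371, 375, 383, 401, 474, 477, 480, 488, 547 → median = 474
|x − 474| sorted: 0, 3, 6, 14, 73, 73, 91, 99, 103 → MAD = 73
Robust SD ≈ 1.4826 × 73 = 108.230

108.2 ms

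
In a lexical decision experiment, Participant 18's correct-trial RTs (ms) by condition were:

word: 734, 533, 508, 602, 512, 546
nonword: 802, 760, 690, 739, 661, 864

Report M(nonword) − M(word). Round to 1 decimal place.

180.2 ms

M(word) = 3435/6 = 572.500
M(nonword) = 4516/6 = 752.667
Difference = 752.667 − 572.500 = 180.167 ms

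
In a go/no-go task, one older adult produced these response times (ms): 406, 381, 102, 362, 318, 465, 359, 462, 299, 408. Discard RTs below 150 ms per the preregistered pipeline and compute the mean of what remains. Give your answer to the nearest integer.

Excluded: 102
Retained (n=9): Σ = 3460
Mean = 3460/9 = 384.4444

384 ms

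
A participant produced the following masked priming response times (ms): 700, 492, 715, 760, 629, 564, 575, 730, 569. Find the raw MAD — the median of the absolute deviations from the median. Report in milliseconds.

71 ms

Sorted: 492, 564, 569, 575, 629, 700, 715, 730, 760 → median = 629
|x − 629|: 71, 137, 86, 131, 0, 65, 54, 101, 60
Sorted deviations: 0, 54, 60, 65, 71, 86, 101, 131, 137 → MAD = 71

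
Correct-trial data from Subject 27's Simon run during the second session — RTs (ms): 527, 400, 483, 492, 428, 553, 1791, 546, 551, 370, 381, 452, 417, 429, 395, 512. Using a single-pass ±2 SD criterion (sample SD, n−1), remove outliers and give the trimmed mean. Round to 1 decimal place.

n = 16, ΣRT = 8727, M = 545.438
Σ(x−M)² = 1713903.94; s = √(1713903.94/15) = 338.024
Cutoffs: 545.438 ± 2·338.024 → [-130.6, 1221.5]
Outside: 1791 → excluded.
Retained (n=15): Σ = 6936, mean = 6936/15 = 462.400

462.4 ms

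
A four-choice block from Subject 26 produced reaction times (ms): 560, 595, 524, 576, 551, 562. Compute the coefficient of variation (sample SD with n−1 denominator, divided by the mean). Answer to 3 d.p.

0.043

n = 6, Σ = 3368, M = 561.3333
Σ(x−M)² = 2851.333; s = √(2851.333/5) = 23.8803
CV = 23.8803 / 561.3333 = 0.04254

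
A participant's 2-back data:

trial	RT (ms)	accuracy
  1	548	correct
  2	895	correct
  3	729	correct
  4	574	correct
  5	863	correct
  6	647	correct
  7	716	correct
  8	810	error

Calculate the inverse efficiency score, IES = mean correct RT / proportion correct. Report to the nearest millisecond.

Correct trials (n=7): 548, 895, 729, 574, 863, 647, 716
Mean correct RT = 4972/7 = 710.2857 ms
Proportion correct = 7/8
IES = 710.2857 / (7/8) = 811.755 ms

812 ms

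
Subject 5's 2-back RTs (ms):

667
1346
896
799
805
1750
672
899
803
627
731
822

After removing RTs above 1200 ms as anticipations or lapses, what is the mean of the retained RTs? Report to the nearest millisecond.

Excluded: 1346, 1750
Retained (n=10): Σ = 7721
Mean = 7721/10 = 772.1000

772 ms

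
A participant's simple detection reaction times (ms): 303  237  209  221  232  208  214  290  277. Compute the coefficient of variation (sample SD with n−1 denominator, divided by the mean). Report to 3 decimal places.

0.151

n = 9, Σ = 2191, M = 243.4444
Σ(x−M)² = 10826.222; s = √(10826.222/8) = 36.7869
CV = 36.7869 / 243.4444 = 0.15111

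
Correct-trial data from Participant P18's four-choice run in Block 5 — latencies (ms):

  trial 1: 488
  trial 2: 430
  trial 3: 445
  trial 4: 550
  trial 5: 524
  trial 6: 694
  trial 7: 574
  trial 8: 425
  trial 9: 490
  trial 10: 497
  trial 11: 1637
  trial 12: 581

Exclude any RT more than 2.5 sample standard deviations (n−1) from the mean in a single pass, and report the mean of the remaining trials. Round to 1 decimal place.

n = 12, ΣRT = 7335, M = 611.250
Σ(x−M)² = 1210802.25; s = √(1210802.25/11) = 331.772
Cutoffs: 611.250 ± 2.5·331.772 → [-218.2, 1440.7]
Outside: 1637 → excluded.
Retained (n=11): Σ = 5698, mean = 5698/11 = 518.000

518.0 ms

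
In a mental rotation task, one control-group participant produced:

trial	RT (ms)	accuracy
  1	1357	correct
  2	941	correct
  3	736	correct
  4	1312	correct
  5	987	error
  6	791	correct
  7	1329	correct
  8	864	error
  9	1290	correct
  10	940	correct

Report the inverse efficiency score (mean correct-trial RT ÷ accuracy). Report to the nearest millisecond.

1359 ms

Correct trials (n=8): 1357, 941, 736, 1312, 791, 1329, 1290, 940
Mean correct RT = 8696/8 = 1087.0000 ms
Proportion correct = 8/10
IES = 1087.0000 / (8/10) = 1358.750 ms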